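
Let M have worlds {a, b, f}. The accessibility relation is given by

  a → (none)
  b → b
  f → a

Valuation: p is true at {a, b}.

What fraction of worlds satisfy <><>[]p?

1/3

a: no successors, so <><>[]p fails. ✗
b: successors {b}; <>[]p there: b:T. ✓
f: successors {a}; <>[]p there: a:F. ✗
That's 1 of 3 worlds, so 1/3.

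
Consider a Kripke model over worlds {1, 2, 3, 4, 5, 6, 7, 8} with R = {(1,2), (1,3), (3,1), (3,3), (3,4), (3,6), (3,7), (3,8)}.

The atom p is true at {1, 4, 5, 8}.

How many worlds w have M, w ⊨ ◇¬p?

2

1: successors {2, 3}; ¬p there: 2:T, 3:T. ✓
2: no successors, so ◇¬p fails. ✗
3: successors {1, 3, 4, 6, 7, 8}; ¬p there: 1:F, 3:T, 4:F, 6:T, 7:T, 8:F. ✓
4: no successors, so ◇¬p fails. ✗
5: no successors, so ◇¬p fails. ✗
6: no successors, so ◇¬p fails. ✗
7: no successors, so ◇¬p fails. ✗
8: no successors, so ◇¬p fails. ✗
Satisfying worlds: {1, 3}.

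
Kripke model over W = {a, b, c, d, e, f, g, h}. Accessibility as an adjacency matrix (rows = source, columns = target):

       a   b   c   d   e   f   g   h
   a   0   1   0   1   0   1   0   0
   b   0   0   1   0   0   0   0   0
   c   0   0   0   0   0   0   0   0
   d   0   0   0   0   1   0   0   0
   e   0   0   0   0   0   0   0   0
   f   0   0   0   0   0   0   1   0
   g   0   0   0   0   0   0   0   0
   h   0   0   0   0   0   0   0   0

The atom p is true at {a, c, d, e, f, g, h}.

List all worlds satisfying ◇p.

a: successors {b, d, f}; p there: b:F, d:T, f:T. ✓
b: successors {c}; p there: c:T. ✓
c: no successors, so ◇p fails. ✗
d: successors {e}; p there: e:T. ✓
e: no successors, so ◇p fails. ✗
f: successors {g}; p there: g:T. ✓
g: no successors, so ◇p fails. ✗
h: no successors, so ◇p fails. ✗

{a, b, d, f}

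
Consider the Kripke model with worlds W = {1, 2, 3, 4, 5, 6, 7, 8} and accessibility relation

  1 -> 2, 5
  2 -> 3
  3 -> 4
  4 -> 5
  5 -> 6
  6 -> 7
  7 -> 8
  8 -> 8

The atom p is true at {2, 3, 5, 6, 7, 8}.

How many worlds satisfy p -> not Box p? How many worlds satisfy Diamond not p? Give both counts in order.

For p -> not Box p:
1: p is F, not Box p is F. ✓
2: p is T, not Box p is F. ✗
3: p is T, not Box p is T. ✓
4: p is F, not Box p is F. ✓
5: p is T, not Box p is F. ✗
6: p is T, not Box p is F. ✗
7: p is T, not Box p is F. ✗
8: p is T, not Box p is F. ✗
— 3 worlds.
For Diamond not p:
1: successors {2, 5}; not p there: 2:F, 5:F. ✗
2: successors {3}; not p there: 3:F. ✗
3: successors {4}; not p there: 4:T. ✓
4: successors {5}; not p there: 5:F. ✗
5: successors {6}; not p there: 6:F. ✗
6: successors {7}; not p there: 7:F. ✗
7: successors {8}; not p there: 8:F. ✗
8: successors {8}; not p there: 8:F. ✗
— 1 world.

3 and 1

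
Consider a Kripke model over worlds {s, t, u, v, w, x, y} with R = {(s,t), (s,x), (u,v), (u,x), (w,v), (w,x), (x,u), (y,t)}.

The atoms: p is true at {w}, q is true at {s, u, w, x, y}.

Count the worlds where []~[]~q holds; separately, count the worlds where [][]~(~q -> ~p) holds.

For []~[]~q:
s: successors {t, x}; ~[]~q there: t:F, x:T. ✗
t: no successors, so []~[]~q holds vacuously. ✓
u: successors {v, x}; ~[]~q there: v:F, x:T. ✗
v: no successors, so []~[]~q holds vacuously. ✓
w: successors {v, x}; ~[]~q there: v:F, x:T. ✗
x: successors {u}; ~[]~q there: u:T. ✓
y: successors {t}; ~[]~q there: t:F. ✗
— 3 worlds.
For [][]~(~q -> ~p):
s: successors {t, x}; []~(~q -> ~p) there: t:T, x:F. ✗
t: no successors, so [][]~(~q -> ~p) holds vacuously. ✓
u: successors {v, x}; []~(~q -> ~p) there: v:T, x:F. ✗
v: no successors, so [][]~(~q -> ~p) holds vacuously. ✓
w: successors {v, x}; []~(~q -> ~p) there: v:T, x:F. ✗
x: successors {u}; []~(~q -> ~p) there: u:F. ✗
y: successors {t}; []~(~q -> ~p) there: t:T. ✓
— 3 worlds.

3 and 3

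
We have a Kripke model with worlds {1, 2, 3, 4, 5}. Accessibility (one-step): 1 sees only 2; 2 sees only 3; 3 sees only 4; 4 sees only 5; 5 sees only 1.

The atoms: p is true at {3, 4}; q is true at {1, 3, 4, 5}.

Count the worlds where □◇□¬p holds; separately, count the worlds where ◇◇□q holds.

3 and 4

For □◇□¬p:
1: successors {2}; ◇□¬p there: 2:F. ✗
2: successors {3}; ◇□¬p there: 3:T. ✓
3: successors {4}; ◇□¬p there: 4:T. ✓
4: successors {5}; ◇□¬p there: 5:T. ✓
5: successors {1}; ◇□¬p there: 1:F. ✗
— 3 worlds.
For ◇◇□q:
1: successors {2}; ◇□q there: 2:T. ✓
2: successors {3}; ◇□q there: 3:T. ✓
3: successors {4}; ◇□q there: 4:T. ✓
4: successors {5}; ◇□q there: 5:F. ✗
5: successors {1}; ◇□q there: 1:T. ✓
— 4 worlds.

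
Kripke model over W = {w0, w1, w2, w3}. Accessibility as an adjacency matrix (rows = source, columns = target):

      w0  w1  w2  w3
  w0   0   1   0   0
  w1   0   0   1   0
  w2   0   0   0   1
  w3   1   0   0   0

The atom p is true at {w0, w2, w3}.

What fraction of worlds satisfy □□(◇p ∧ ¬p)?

w0: successors {w1}; □(◇p ∧ ¬p) there: w1:F. ✗
w1: successors {w2}; □(◇p ∧ ¬p) there: w2:F. ✗
w2: successors {w3}; □(◇p ∧ ¬p) there: w3:F. ✗
w3: successors {w0}; □(◇p ∧ ¬p) there: w0:T. ✓
That's 1 of 4 worlds, so 1/4.

1/4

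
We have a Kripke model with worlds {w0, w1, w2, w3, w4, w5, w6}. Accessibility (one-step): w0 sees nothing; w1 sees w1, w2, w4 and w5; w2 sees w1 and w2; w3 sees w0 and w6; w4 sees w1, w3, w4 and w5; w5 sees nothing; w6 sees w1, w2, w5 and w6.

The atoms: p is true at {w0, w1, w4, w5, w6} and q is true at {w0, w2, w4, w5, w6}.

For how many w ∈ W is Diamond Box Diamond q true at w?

w0: no successors, so Diamond Box Diamond q fails. ✗
w1: successors {w1, w2, w4, w5}; Box Diamond q there: w1:F, w2:T, w4:F, w5:T. ✓
w2: successors {w1, w2}; Box Diamond q there: w1:F, w2:T. ✓
w3: successors {w0, w6}; Box Diamond q there: w0:T, w6:F. ✓
w4: successors {w1, w3, w4, w5}; Box Diamond q there: w1:F, w3:F, w4:F, w5:T. ✓
w5: no successors, so Diamond Box Diamond q fails. ✗
w6: successors {w1, w2, w5, w6}; Box Diamond q there: w1:F, w2:T, w5:T, w6:F. ✓
Satisfying worlds: {w1, w2, w3, w4, w6}.

5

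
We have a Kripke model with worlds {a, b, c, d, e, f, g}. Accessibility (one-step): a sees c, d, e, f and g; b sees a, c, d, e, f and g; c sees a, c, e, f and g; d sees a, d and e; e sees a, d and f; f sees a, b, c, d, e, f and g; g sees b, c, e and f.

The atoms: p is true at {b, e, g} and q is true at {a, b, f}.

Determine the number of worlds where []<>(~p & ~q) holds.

7

a: successors {c, d, e, f, g}; <>(~p & ~q) there: c:T, d:T, e:T, f:T, g:T. ✓
b: successors {a, c, d, e, f, g}; <>(~p & ~q) there: a:T, c:T, d:T, e:T, f:T, g:T. ✓
c: successors {a, c, e, f, g}; <>(~p & ~q) there: a:T, c:T, e:T, f:T, g:T. ✓
d: successors {a, d, e}; <>(~p & ~q) there: a:T, d:T, e:T. ✓
e: successors {a, d, f}; <>(~p & ~q) there: a:T, d:T, f:T. ✓
f: successors {a, b, c, d, e, f, g}; <>(~p & ~q) there: a:T, b:T, c:T, d:T, e:T, f:T, g:T. ✓
g: successors {b, c, e, f}; <>(~p & ~q) there: b:T, c:T, e:T, f:T. ✓
Satisfying worlds: {a, b, c, d, e, f, g}.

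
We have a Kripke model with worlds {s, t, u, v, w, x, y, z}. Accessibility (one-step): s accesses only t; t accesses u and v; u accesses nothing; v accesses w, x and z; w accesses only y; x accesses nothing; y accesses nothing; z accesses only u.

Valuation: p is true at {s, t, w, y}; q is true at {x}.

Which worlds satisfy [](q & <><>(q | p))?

s: successors {t}; q & <><>(q | p) there: t:F. ✗
t: successors {u, v}; q & <><>(q | p) there: u:F, v:F. ✗
u: no successors, so [](q & <><>(q | p)) holds vacuously. ✓
v: successors {w, x, z}; q & <><>(q | p) there: w:F, x:F, z:F. ✗
w: successors {y}; q & <><>(q | p) there: y:F. ✗
x: no successors, so [](q & <><>(q | p)) holds vacuously. ✓
y: no successors, so [](q & <><>(q | p)) holds vacuously. ✓
z: successors {u}; q & <><>(q | p) there: u:F. ✗

{u, x, y}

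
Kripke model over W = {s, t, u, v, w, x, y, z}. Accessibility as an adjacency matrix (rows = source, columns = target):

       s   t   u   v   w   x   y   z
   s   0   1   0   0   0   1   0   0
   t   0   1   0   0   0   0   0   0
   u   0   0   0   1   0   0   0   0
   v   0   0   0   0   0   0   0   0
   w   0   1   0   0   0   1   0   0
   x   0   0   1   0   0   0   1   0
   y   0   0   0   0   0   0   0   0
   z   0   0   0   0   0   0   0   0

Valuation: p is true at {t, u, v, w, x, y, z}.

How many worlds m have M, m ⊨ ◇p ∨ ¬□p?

5

s: ◇p is T, ¬□p is F. ✓
t: ◇p is T, ¬□p is F. ✓
u: ◇p is T, ¬□p is F. ✓
v: ◇p is F, ¬□p is F. ✗
w: ◇p is T, ¬□p is F. ✓
x: ◇p is T, ¬□p is F. ✓
y: ◇p is F, ¬□p is F. ✗
z: ◇p is F, ¬□p is F. ✗
Satisfying worlds: {s, t, u, w, x}.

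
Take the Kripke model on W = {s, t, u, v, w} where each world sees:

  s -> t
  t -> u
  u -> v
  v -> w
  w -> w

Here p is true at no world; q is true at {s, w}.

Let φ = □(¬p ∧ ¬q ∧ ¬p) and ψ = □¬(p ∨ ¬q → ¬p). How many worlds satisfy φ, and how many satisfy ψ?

For □(¬p ∧ ¬q ∧ ¬p):
s: successors {t}; ¬p ∧ ¬q ∧ ¬p there: t:T. ✓
t: successors {u}; ¬p ∧ ¬q ∧ ¬p there: u:T. ✓
u: successors {v}; ¬p ∧ ¬q ∧ ¬p there: v:T. ✓
v: successors {w}; ¬p ∧ ¬q ∧ ¬p there: w:F. ✗
w: successors {w}; ¬p ∧ ¬q ∧ ¬p there: w:F. ✗
— 3 worlds.
For □¬(p ∨ ¬q → ¬p):
s: successors {t}; ¬(p ∨ ¬q → ¬p) there: t:F. ✗
t: successors {u}; ¬(p ∨ ¬q → ¬p) there: u:F. ✗
u: successors {v}; ¬(p ∨ ¬q → ¬p) there: v:F. ✗
v: successors {w}; ¬(p ∨ ¬q → ¬p) there: w:F. ✗
w: successors {w}; ¬(p ∨ ¬q → ¬p) there: w:F. ✗
— 0 worlds.

3 and 0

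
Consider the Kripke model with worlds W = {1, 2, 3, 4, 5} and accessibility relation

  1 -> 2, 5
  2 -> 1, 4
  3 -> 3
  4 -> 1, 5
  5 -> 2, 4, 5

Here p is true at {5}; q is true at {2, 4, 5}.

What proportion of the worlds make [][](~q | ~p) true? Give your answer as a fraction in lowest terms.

1/5

1: successors {2, 5}; [](~q | ~p) there: 2:T, 5:F. ✗
2: successors {1, 4}; [](~q | ~p) there: 1:F, 4:F. ✗
3: successors {3}; [](~q | ~p) there: 3:T. ✓
4: successors {1, 5}; [](~q | ~p) there: 1:F, 5:F. ✗
5: successors {2, 4, 5}; [](~q | ~p) there: 2:T, 4:F, 5:F. ✗
That's 1 of 5 worlds, so 1/5.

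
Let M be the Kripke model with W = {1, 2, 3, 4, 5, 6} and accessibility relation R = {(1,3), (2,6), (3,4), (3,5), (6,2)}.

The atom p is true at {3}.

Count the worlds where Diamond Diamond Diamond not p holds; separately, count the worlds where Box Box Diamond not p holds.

For Diamond Diamond Diamond not p:
1: successors {3}; Diamond Diamond not p there: 3:F. ✗
2: successors {6}; Diamond Diamond not p there: 6:T. ✓
3: successors {4, 5}; Diamond Diamond not p there: 4:F, 5:F. ✗
4: no successors, so Diamond Diamond Diamond not p fails. ✗
5: no successors, so Diamond Diamond Diamond not p fails. ✗
6: successors {2}; Diamond Diamond not p there: 2:T. ✓
— 2 worlds.
For Box Box Diamond not p:
1: successors {3}; Box Diamond not p there: 3:F. ✗
2: successors {6}; Box Diamond not p there: 6:T. ✓
3: successors {4, 5}; Box Diamond not p there: 4:T, 5:T. ✓
4: no successors, so Box Box Diamond not p holds vacuously. ✓
5: no successors, so Box Box Diamond not p holds vacuously. ✓
6: successors {2}; Box Diamond not p there: 2:T. ✓
— 5 worlds.

2 and 5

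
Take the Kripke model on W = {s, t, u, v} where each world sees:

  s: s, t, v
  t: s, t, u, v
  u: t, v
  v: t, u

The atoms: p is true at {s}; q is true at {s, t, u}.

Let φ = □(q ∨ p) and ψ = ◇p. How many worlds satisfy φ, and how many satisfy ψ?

For □(q ∨ p):
s: successors {s, t, v}; q ∨ p there: s:T, t:T, v:F. ✗
t: successors {s, t, u, v}; q ∨ p there: s:T, t:T, u:T, v:F. ✗
u: successors {t, v}; q ∨ p there: t:T, v:F. ✗
v: successors {t, u}; q ∨ p there: t:T, u:T. ✓
— 1 world.
For ◇p:
s: successors {s, t, v}; p there: s:T, t:F, v:F. ✓
t: successors {s, t, u, v}; p there: s:T, t:F, u:F, v:F. ✓
u: successors {t, v}; p there: t:F, v:F. ✗
v: successors {t, u}; p there: t:F, u:F. ✗
— 2 worlds.

1 and 2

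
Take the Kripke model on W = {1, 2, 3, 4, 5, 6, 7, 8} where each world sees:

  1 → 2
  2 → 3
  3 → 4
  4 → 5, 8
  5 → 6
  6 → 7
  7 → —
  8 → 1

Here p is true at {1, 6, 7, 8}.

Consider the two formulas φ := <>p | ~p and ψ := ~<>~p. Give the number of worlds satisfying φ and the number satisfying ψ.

6 and 4

For <>p | ~p:
1: <>p is F, ~p is F. ✗
2: <>p is F, ~p is T. ✓
3: <>p is F, ~p is T. ✓
4: <>p is T, ~p is T. ✓
5: <>p is T, ~p is T. ✓
6: <>p is T, ~p is F. ✓
7: <>p is F, ~p is F. ✗
8: <>p is T, ~p is F. ✓
— 6 worlds.
For ~<>~p:
1: <>~p is T. ✗
2: <>~p is T. ✗
3: <>~p is T. ✗
4: <>~p is T. ✗
5: <>~p is F. ✓
6: <>~p is F. ✓
7: <>~p is F. ✓
8: <>~p is F. ✓
— 4 worlds.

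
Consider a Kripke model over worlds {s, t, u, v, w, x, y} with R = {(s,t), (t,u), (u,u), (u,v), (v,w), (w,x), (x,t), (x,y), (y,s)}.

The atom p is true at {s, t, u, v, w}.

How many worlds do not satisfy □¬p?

6

s: successors {t}; ¬p there: t:F. ✗
t: successors {u}; ¬p there: u:F. ✗
u: successors {u, v}; ¬p there: u:F, v:F. ✗
v: successors {w}; ¬p there: w:F. ✗
w: successors {x}; ¬p there: x:T. ✓
x: successors {t, y}; ¬p there: t:F, y:T. ✗
y: successors {s}; ¬p there: s:F. ✗
Satisfying worlds: {w}.
So □¬p fails at the other 6 worlds.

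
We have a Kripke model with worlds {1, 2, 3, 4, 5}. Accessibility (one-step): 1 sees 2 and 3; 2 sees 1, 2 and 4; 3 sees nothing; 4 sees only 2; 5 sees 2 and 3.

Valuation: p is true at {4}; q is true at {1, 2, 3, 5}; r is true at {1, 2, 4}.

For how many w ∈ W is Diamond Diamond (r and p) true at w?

4

1: successors {2, 3}; Diamond (r and p) there: 2:T, 3:F. ✓
2: successors {1, 2, 4}; Diamond (r and p) there: 1:F, 2:T, 4:F. ✓
3: no successors, so Diamond Diamond (r and p) fails. ✗
4: successors {2}; Diamond (r and p) there: 2:T. ✓
5: successors {2, 3}; Diamond (r and p) there: 2:T, 3:F. ✓
Satisfying worlds: {1, 2, 4, 5}.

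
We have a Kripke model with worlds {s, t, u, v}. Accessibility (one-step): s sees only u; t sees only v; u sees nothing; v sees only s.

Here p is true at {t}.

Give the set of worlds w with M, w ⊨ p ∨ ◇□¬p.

s: p is F, ◇□¬p is T. ✓
t: p is T, ◇□¬p is T. ✓
u: p is F, ◇□¬p is F. ✗
v: p is F, ◇□¬p is T. ✓

{s, t, v}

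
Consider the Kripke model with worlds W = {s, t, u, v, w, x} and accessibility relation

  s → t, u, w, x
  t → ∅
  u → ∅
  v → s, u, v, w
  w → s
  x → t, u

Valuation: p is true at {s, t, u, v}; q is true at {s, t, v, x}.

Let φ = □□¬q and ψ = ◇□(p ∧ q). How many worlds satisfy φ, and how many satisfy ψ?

3 and 3

For □□¬q:
s: successors {t, u, w, x}; □¬q there: t:T, u:T, w:F, x:F. ✗
t: no successors, so □□¬q holds vacuously. ✓
u: no successors, so □□¬q holds vacuously. ✓
v: successors {s, u, v, w}; □¬q there: s:F, u:T, v:F, w:F. ✗
w: successors {s}; □¬q there: s:F. ✗
x: successors {t, u}; □¬q there: t:T, u:T. ✓
— 3 worlds.
For ◇□(p ∧ q):
s: successors {t, u, w, x}; □(p ∧ q) there: t:T, u:T, w:T, x:F. ✓
t: no successors, so ◇□(p ∧ q) fails. ✗
u: no successors, so ◇□(p ∧ q) fails. ✗
v: successors {s, u, v, w}; □(p ∧ q) there: s:F, u:T, v:F, w:T. ✓
w: successors {s}; □(p ∧ q) there: s:F. ✗
x: successors {t, u}; □(p ∧ q) there: t:T, u:T. ✓
— 3 worlds.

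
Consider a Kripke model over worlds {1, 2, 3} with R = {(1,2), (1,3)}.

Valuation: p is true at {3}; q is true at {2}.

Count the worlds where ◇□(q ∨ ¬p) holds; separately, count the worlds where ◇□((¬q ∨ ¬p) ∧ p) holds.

For ◇□(q ∨ ¬p):
1: successors {2, 3}; □(q ∨ ¬p) there: 2:T, 3:T. ✓
2: no successors, so ◇□(q ∨ ¬p) fails. ✗
3: no successors, so ◇□(q ∨ ¬p) fails. ✗
— 1 world.
For ◇□((¬q ∨ ¬p) ∧ p):
1: successors {2, 3}; □((¬q ∨ ¬p) ∧ p) there: 2:T, 3:T. ✓
2: no successors, so ◇□((¬q ∨ ¬p) ∧ p) fails. ✗
3: no successors, so ◇□((¬q ∨ ¬p) ∧ p) fails. ✗
— 1 world.

1 and 1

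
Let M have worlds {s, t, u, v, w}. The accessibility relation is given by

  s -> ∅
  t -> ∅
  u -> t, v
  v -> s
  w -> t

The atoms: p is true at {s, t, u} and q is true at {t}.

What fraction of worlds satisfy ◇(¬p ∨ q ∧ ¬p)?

s: no successors, so ◇(¬p ∨ q ∧ ¬p) fails. ✗
t: no successors, so ◇(¬p ∨ q ∧ ¬p) fails. ✗
u: successors {t, v}; ¬p ∨ q ∧ ¬p there: t:F, v:T. ✓
v: successors {s}; ¬p ∨ q ∧ ¬p there: s:F. ✗
w: successors {t}; ¬p ∨ q ∧ ¬p there: t:F. ✗
That's 1 of 5 worlds, so 1/5.

1/5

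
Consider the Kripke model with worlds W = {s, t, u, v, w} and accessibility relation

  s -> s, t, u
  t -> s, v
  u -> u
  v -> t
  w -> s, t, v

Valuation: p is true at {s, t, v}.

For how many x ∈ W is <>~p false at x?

s: successors {s, t, u}; ~p there: s:F, t:F, u:T. ✓
t: successors {s, v}; ~p there: s:F, v:F. ✗
u: successors {u}; ~p there: u:T. ✓
v: successors {t}; ~p there: t:F. ✗
w: successors {s, t, v}; ~p there: s:F, t:F, v:F. ✗
Satisfying worlds: {s, u}.
So <>~p fails at the other 3 worlds.

3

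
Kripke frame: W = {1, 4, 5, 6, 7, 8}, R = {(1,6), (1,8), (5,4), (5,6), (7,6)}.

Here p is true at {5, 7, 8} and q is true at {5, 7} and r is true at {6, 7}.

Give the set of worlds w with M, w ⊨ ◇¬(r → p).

1: successors {6, 8}; ¬(r → p) there: 6:T, 8:F. ✓
4: no successors, so ◇¬(r → p) fails. ✗
5: successors {4, 6}; ¬(r → p) there: 4:F, 6:T. ✓
6: no successors, so ◇¬(r → p) fails. ✗
7: successors {6}; ¬(r → p) there: 6:T. ✓
8: no successors, so ◇¬(r → p) fails. ✗

{1, 5, 7}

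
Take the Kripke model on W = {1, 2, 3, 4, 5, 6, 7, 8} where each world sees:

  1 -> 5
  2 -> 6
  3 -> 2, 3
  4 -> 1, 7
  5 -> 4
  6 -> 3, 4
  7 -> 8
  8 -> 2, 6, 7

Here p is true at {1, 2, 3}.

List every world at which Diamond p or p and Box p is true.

1: Diamond p is F, p and Box p is F. ✗
2: Diamond p is F, p and Box p is F. ✗
3: Diamond p is T, p and Box p is T. ✓
4: Diamond p is T, p and Box p is F. ✓
5: Diamond p is F, p and Box p is F. ✗
6: Diamond p is T, p and Box p is F. ✓
7: Diamond p is F, p and Box p is F. ✗
8: Diamond p is T, p and Box p is F. ✓

{3, 4, 6, 8}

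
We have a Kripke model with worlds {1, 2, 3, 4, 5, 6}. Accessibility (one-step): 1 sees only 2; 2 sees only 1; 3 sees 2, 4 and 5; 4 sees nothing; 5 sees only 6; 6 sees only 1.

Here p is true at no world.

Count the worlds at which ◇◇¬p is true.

1: successors {2}; ◇¬p there: 2:T. ✓
2: successors {1}; ◇¬p there: 1:T. ✓
3: successors {2, 4, 5}; ◇¬p there: 2:T, 4:F, 5:T. ✓
4: no successors, so ◇◇¬p fails. ✗
5: successors {6}; ◇¬p there: 6:T. ✓
6: successors {1}; ◇¬p there: 1:T. ✓
Satisfying worlds: {1, 2, 3, 5, 6}.

5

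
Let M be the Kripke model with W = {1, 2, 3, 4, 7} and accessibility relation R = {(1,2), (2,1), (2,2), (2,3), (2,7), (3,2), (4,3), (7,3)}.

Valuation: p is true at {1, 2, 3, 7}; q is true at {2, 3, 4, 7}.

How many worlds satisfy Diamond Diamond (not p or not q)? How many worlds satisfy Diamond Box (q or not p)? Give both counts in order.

For Diamond Diamond (not p or not q):
1: successors {2}; Diamond (not p or not q) there: 2:T. ✓
2: successors {1, 2, 3, 7}; Diamond (not p or not q) there: 1:F, 2:T, 3:F, 7:F. ✓
3: successors {2}; Diamond (not p or not q) there: 2:T. ✓
4: successors {3}; Diamond (not p or not q) there: 3:F. ✗
7: successors {3}; Diamond (not p or not q) there: 3:F. ✗
— 3 worlds.
For Diamond Box (q or not p):
1: successors {2}; Box (q or not p) there: 2:F. ✗
2: successors {1, 2, 3, 7}; Box (q or not p) there: 1:T, 2:F, 3:T, 7:T. ✓
3: successors {2}; Box (q or not p) there: 2:F. ✗
4: successors {3}; Box (q or not p) there: 3:T. ✓
7: successors {3}; Box (q or not p) there: 3:T. ✓
— 3 worlds.

3 and 3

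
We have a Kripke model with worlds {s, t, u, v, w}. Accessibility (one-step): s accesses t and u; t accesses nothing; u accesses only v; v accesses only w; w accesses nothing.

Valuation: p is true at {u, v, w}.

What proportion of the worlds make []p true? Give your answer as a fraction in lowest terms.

s: successors {t, u}; p there: t:F, u:T. ✗
t: no successors, so []p holds vacuously. ✓
u: successors {v}; p there: v:T. ✓
v: successors {w}; p there: w:T. ✓
w: no successors, so []p holds vacuously. ✓
That's 4 of 5 worlds, so 4/5.

4/5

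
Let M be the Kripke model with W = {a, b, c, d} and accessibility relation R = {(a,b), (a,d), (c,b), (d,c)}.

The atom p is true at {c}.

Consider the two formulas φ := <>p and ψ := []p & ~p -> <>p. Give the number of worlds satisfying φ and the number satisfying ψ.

1 and 3

For <>p:
a: successors {b, d}; p there: b:F, d:F. ✗
b: no successors, so <>p fails. ✗
c: successors {b}; p there: b:F. ✗
d: successors {c}; p there: c:T. ✓
— 1 world.
For []p & ~p -> <>p:
a: []p & ~p is F, <>p is F. ✓
b: []p & ~p is T, <>p is F. ✗
c: []p & ~p is F, <>p is F. ✓
d: []p & ~p is T, <>p is T. ✓
— 3 worlds.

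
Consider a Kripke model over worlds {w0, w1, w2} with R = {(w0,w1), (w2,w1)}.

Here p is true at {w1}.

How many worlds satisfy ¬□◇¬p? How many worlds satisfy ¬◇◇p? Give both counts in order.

For ¬□◇¬p:
w0: □◇¬p is F. ✓
w1: □◇¬p is T. ✗
w2: □◇¬p is F. ✓
— 2 worlds.
For ¬◇◇p:
w0: ◇◇p is F. ✓
w1: ◇◇p is F. ✓
w2: ◇◇p is F. ✓
— 3 worlds.

2 and 3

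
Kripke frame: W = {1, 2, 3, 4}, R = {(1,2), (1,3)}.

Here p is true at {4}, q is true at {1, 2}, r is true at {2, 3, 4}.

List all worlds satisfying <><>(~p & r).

1: successors {2, 3}; <>(~p & r) there: 2:F, 3:F. ✗
2: no successors, so <><>(~p & r) fails. ✗
3: no successors, so <><>(~p & r) fails. ✗
4: no successors, so <><>(~p & r) fails. ✗

∅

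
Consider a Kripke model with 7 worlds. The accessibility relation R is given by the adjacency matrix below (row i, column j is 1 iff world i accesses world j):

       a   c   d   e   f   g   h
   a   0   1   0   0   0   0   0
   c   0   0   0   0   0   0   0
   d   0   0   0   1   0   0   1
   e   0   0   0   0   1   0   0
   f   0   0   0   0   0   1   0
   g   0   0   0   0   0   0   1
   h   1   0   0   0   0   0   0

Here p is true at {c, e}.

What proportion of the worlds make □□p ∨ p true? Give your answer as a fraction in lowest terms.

4/7

a: □□p is T, p is F. ✓
c: □□p is T, p is T. ✓
d: □□p is F, p is F. ✗
e: □□p is F, p is T. ✓
f: □□p is F, p is F. ✗
g: □□p is F, p is F. ✗
h: □□p is T, p is F. ✓
That's 4 of 7 worlds, so 4/7.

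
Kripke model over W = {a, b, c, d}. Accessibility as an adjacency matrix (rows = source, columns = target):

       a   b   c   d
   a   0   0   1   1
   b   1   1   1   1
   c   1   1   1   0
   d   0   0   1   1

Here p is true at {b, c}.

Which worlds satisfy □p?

a: successors {c, d}; p there: c:T, d:F. ✗
b: successors {a, b, c, d}; p there: a:F, b:T, c:T, d:F. ✗
c: successors {a, b, c}; p there: a:F, b:T, c:T. ✗
d: successors {c, d}; p there: c:T, d:F. ✗

∅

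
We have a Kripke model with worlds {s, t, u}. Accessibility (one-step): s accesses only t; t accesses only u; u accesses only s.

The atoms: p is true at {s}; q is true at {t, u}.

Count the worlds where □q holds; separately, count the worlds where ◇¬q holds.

For □q:
s: successors {t}; q there: t:T. ✓
t: successors {u}; q there: u:T. ✓
u: successors {s}; q there: s:F. ✗
— 2 worlds.
For ◇¬q:
s: successors {t}; ¬q there: t:F. ✗
t: successors {u}; ¬q there: u:F. ✗
u: successors {s}; ¬q there: s:T. ✓
— 1 world.

2 and 1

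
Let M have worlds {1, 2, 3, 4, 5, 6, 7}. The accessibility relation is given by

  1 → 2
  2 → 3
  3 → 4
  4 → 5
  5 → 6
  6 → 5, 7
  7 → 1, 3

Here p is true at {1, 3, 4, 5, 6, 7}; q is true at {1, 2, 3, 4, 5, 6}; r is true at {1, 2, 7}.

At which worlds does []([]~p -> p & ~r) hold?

{1, 2, 3, 4, 5, 6}

1: successors {2}; []~p -> p & ~r there: 2:T. ✓
2: successors {3}; []~p -> p & ~r there: 3:T. ✓
3: successors {4}; []~p -> p & ~r there: 4:T. ✓
4: successors {5}; []~p -> p & ~r there: 5:T. ✓
5: successors {6}; []~p -> p & ~r there: 6:T. ✓
6: successors {5, 7}; []~p -> p & ~r there: 5:T, 7:T. ✓
7: successors {1, 3}; []~p -> p & ~r there: 1:F, 3:T. ✗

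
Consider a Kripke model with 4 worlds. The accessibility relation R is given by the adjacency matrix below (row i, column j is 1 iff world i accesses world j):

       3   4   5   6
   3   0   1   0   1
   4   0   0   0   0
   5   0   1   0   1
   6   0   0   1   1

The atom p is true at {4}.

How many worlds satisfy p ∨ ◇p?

3: p is F, ◇p is T. ✓
4: p is T, ◇p is F. ✓
5: p is F, ◇p is T. ✓
6: p is F, ◇p is F. ✗
Satisfying worlds: {3, 4, 5}.

3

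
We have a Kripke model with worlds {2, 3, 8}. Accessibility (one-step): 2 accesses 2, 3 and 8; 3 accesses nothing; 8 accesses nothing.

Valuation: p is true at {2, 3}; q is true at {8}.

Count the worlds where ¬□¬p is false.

2: □¬p is F. ✓
3: □¬p is T. ✗
8: □¬p is T. ✗
Satisfying worlds: {2}.
So ¬□¬p fails at the other 2 worlds.

2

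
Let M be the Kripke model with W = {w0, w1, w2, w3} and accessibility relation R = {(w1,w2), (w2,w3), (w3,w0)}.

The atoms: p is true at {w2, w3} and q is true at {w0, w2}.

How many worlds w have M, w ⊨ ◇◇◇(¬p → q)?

1

w0: no successors, so ◇◇◇(¬p → q) fails. ✗
w1: successors {w2}; ◇◇(¬p → q) there: w2:T. ✓
w2: successors {w3}; ◇◇(¬p → q) there: w3:F. ✗
w3: successors {w0}; ◇◇(¬p → q) there: w0:F. ✗
Satisfying worlds: {w1}.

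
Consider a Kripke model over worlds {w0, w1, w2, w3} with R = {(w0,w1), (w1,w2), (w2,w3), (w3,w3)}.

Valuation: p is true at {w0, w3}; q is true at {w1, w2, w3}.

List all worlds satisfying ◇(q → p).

{w2, w3}

w0: successors {w1}; q → p there: w1:F. ✗
w1: successors {w2}; q → p there: w2:F. ✗
w2: successors {w3}; q → p there: w3:T. ✓
w3: successors {w3}; q → p there: w3:T. ✓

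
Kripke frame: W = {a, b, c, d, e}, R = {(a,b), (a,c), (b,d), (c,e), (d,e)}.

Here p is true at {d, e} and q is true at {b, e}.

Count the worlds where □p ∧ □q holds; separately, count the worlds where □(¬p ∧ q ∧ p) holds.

For □p ∧ □q:
a: □p is F, □q is F. ✗
b: □p is T, □q is F. ✗
c: □p is T, □q is T. ✓
d: □p is T, □q is T. ✓
e: □p is T, □q is T. ✓
— 3 worlds.
For □(¬p ∧ q ∧ p):
a: successors {b, c}; ¬p ∧ q ∧ p there: b:F, c:F. ✗
b: successors {d}; ¬p ∧ q ∧ p there: d:F. ✗
c: successors {e}; ¬p ∧ q ∧ p there: e:F. ✗
d: successors {e}; ¬p ∧ q ∧ p there: e:F. ✗
e: no successors, so □(¬p ∧ q ∧ p) holds vacuously. ✓
— 1 world.

3 and 1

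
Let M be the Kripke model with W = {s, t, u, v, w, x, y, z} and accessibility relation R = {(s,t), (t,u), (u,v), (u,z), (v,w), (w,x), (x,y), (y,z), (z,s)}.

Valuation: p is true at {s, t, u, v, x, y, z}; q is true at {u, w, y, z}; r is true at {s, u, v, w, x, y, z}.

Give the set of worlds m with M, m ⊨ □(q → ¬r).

{s, w, z}

s: successors {t}; q → ¬r there: t:T. ✓
t: successors {u}; q → ¬r there: u:F. ✗
u: successors {v, z}; q → ¬r there: v:T, z:F. ✗
v: successors {w}; q → ¬r there: w:F. ✗
w: successors {x}; q → ¬r there: x:T. ✓
x: successors {y}; q → ¬r there: y:F. ✗
y: successors {z}; q → ¬r there: z:F. ✗
z: successors {s}; q → ¬r there: s:T. ✓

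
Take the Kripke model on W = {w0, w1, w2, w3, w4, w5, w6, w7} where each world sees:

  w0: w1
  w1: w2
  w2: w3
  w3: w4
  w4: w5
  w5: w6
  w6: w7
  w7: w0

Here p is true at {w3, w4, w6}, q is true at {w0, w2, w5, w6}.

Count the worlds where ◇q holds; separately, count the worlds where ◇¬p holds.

4 and 5

For ◇q:
w0: successors {w1}; q there: w1:F. ✗
w1: successors {w2}; q there: w2:T. ✓
w2: successors {w3}; q there: w3:F. ✗
w3: successors {w4}; q there: w4:F. ✗
w4: successors {w5}; q there: w5:T. ✓
w5: successors {w6}; q there: w6:T. ✓
w6: successors {w7}; q there: w7:F. ✗
w7: successors {w0}; q there: w0:T. ✓
— 4 worlds.
For ◇¬p:
w0: successors {w1}; ¬p there: w1:T. ✓
w1: successors {w2}; ¬p there: w2:T. ✓
w2: successors {w3}; ¬p there: w3:F. ✗
w3: successors {w4}; ¬p there: w4:F. ✗
w4: successors {w5}; ¬p there: w5:T. ✓
w5: successors {w6}; ¬p there: w6:F. ✗
w6: successors {w7}; ¬p there: w7:T. ✓
w7: successors {w0}; ¬p there: w0:T. ✓
— 5 worlds.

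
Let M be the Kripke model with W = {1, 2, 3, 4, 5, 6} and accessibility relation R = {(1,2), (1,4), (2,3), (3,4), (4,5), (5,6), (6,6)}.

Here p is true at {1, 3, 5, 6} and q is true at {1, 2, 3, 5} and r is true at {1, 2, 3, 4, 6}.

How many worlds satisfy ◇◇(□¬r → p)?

1: successors {2, 4}; ◇(□¬r → p) there: 2:T, 4:T. ✓
2: successors {3}; ◇(□¬r → p) there: 3:F. ✗
3: successors {4}; ◇(□¬r → p) there: 4:T. ✓
4: successors {5}; ◇(□¬r → p) there: 5:T. ✓
5: successors {6}; ◇(□¬r → p) there: 6:T. ✓
6: successors {6}; ◇(□¬r → p) there: 6:T. ✓
Satisfying worlds: {1, 3, 4, 5, 6}.

5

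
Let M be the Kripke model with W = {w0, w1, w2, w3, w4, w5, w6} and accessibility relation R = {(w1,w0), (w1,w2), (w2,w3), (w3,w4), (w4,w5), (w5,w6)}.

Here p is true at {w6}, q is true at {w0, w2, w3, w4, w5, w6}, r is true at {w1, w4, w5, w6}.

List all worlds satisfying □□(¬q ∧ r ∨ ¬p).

w0: no successors, so □□(¬q ∧ r ∨ ¬p) holds vacuously. ✓
w1: successors {w0, w2}; □(¬q ∧ r ∨ ¬p) there: w0:T, w2:T. ✓
w2: successors {w3}; □(¬q ∧ r ∨ ¬p) there: w3:T. ✓
w3: successors {w4}; □(¬q ∧ r ∨ ¬p) there: w4:T. ✓
w4: successors {w5}; □(¬q ∧ r ∨ ¬p) there: w5:F. ✗
w5: successors {w6}; □(¬q ∧ r ∨ ¬p) there: w6:T. ✓
w6: no successors, so □□(¬q ∧ r ∨ ¬p) holds vacuously. ✓

{w0, w1, w2, w3, w5, w6}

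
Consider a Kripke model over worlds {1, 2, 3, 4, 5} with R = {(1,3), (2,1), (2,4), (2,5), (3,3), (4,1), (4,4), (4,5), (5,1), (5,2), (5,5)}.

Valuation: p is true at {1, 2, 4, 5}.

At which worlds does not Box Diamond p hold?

{1, 2, 3, 4, 5}

1: Box Diamond p is F. ✓
2: Box Diamond p is F. ✓
3: Box Diamond p is F. ✓
4: Box Diamond p is F. ✓
5: Box Diamond p is F. ✓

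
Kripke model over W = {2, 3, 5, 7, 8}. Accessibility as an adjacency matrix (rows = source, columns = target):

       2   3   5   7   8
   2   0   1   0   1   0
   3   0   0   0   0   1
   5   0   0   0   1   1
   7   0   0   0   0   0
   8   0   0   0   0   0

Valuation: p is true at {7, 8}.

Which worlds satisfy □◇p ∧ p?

{7, 8}

2: □◇p is F, p is F. ✗
3: □◇p is F, p is F. ✗
5: □◇p is F, p is F. ✗
7: □◇p is T, p is T. ✓
8: □◇p is T, p is T. ✓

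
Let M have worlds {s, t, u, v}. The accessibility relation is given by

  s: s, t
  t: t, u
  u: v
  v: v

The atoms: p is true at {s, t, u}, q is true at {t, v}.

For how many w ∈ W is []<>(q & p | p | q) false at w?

0

s: successors {s, t}; <>(q & p | p | q) there: s:T, t:T. ✓
t: successors {t, u}; <>(q & p | p | q) there: t:T, u:T. ✓
u: successors {v}; <>(q & p | p | q) there: v:T. ✓
v: successors {v}; <>(q & p | p | q) there: v:T. ✓
Satisfying worlds: {s, t, u, v}.
So []<>(q & p | p | q) fails at the other 0 worlds.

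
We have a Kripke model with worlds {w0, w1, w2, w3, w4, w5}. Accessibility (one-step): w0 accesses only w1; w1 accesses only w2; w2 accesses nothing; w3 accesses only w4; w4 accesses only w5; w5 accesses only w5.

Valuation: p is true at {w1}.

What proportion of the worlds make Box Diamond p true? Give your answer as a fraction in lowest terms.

1/6

w0: successors {w1}; Diamond p there: w1:F. ✗
w1: successors {w2}; Diamond p there: w2:F. ✗
w2: no successors, so Box Diamond p holds vacuously. ✓
w3: successors {w4}; Diamond p there: w4:F. ✗
w4: successors {w5}; Diamond p there: w5:F. ✗
w5: successors {w5}; Diamond p there: w5:F. ✗
That's 1 of 6 worlds, so 1/6.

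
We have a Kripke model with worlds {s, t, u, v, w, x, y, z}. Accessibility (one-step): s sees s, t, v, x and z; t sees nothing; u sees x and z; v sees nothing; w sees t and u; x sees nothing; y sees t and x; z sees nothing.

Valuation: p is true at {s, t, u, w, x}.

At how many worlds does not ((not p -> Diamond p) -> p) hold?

s: (not p -> Diamond p) -> p is T. ✗
t: (not p -> Diamond p) -> p is T. ✗
u: (not p -> Diamond p) -> p is T. ✗
v: (not p -> Diamond p) -> p is T. ✗
w: (not p -> Diamond p) -> p is T. ✗
x: (not p -> Diamond p) -> p is T. ✗
y: (not p -> Diamond p) -> p is F. ✓
z: (not p -> Diamond p) -> p is T. ✗
Satisfying worlds: {y}.

1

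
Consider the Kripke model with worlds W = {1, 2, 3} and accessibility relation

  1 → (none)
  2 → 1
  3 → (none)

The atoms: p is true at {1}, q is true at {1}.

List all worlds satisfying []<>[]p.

{1, 3}

1: no successors, so []<>[]p holds vacuously. ✓
2: successors {1}; <>[]p there: 1:F. ✗
3: no successors, so []<>[]p holds vacuously. ✓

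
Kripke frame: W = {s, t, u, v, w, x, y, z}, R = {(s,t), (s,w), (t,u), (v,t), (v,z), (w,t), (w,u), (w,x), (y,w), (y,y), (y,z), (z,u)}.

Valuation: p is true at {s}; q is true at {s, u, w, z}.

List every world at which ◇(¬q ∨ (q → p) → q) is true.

s: successors {t, w}; ¬q ∨ (q → p) → q there: t:F, w:T. ✓
t: successors {u}; ¬q ∨ (q → p) → q there: u:T. ✓
u: no successors, so ◇(¬q ∨ (q → p) → q) fails. ✗
v: successors {t, z}; ¬q ∨ (q → p) → q there: t:F, z:T. ✓
w: successors {t, u, x}; ¬q ∨ (q → p) → q there: t:F, u:T, x:F. ✓
x: no successors, so ◇(¬q ∨ (q → p) → q) fails. ✗
y: successors {w, y, z}; ¬q ∨ (q → p) → q there: w:T, y:F, z:T. ✓
z: successors {u}; ¬q ∨ (q → p) → q there: u:T. ✓

{s, t, v, w, y, z}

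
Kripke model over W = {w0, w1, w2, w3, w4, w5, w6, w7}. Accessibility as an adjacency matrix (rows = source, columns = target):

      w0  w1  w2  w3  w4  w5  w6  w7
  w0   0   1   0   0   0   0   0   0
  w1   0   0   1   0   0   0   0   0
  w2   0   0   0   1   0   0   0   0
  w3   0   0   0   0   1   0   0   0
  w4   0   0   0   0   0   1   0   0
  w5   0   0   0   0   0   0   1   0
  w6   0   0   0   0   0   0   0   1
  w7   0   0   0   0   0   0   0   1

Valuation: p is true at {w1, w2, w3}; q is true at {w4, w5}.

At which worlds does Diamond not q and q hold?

w0: Diamond not q is T, q is F. ✗
w1: Diamond not q is T, q is F. ✗
w2: Diamond not q is T, q is F. ✗
w3: Diamond not q is F, q is F. ✗
w4: Diamond not q is F, q is T. ✗
w5: Diamond not q is T, q is T. ✓
w6: Diamond not q is T, q is F. ✗
w7: Diamond not q is T, q is F. ✗

{w5}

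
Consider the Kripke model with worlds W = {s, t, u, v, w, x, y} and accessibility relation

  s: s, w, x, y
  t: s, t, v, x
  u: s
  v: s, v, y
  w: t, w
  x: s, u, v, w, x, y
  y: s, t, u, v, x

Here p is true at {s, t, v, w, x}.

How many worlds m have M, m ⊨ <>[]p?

5

s: successors {s, w, x, y}; []p there: s:F, w:T, x:F, y:F. ✓
t: successors {s, t, v, x}; []p there: s:F, t:T, v:F, x:F. ✓
u: successors {s}; []p there: s:F. ✗
v: successors {s, v, y}; []p there: s:F, v:F, y:F. ✗
w: successors {t, w}; []p there: t:T, w:T. ✓
x: successors {s, u, v, w, x, y}; []p there: s:F, u:T, v:F, w:T, x:F, y:F. ✓
y: successors {s, t, u, v, x}; []p there: s:F, t:T, u:T, v:F, x:F. ✓
Satisfying worlds: {s, t, w, x, y}.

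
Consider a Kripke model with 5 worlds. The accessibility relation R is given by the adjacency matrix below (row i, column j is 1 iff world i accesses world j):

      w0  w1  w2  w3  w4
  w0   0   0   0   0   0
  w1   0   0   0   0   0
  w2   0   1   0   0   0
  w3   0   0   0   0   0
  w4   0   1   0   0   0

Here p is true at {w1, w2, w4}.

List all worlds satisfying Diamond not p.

∅

w0: no successors, so Diamond not p fails. ✗
w1: no successors, so Diamond not p fails. ✗
w2: successors {w1}; not p there: w1:F. ✗
w3: no successors, so Diamond not p fails. ✗
w4: successors {w1}; not p there: w1:F. ✗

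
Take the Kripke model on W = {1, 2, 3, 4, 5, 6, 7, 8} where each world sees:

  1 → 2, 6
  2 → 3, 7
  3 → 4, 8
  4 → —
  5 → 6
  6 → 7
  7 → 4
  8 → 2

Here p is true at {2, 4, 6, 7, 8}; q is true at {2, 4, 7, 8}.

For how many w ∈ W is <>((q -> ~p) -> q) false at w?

1: successors {2, 6}; (q -> ~p) -> q there: 2:T, 6:F. ✓
2: successors {3, 7}; (q -> ~p) -> q there: 3:F, 7:T. ✓
3: successors {4, 8}; (q -> ~p) -> q there: 4:T, 8:T. ✓
4: no successors, so <>((q -> ~p) -> q) fails. ✗
5: successors {6}; (q -> ~p) -> q there: 6:F. ✗
6: successors {7}; (q -> ~p) -> q there: 7:T. ✓
7: successors {4}; (q -> ~p) -> q there: 4:T. ✓
8: successors {2}; (q -> ~p) -> q there: 2:T. ✓
Satisfying worlds: {1, 2, 3, 6, 7, 8}.
So <>((q -> ~p) -> q) fails at the other 2 worlds.

2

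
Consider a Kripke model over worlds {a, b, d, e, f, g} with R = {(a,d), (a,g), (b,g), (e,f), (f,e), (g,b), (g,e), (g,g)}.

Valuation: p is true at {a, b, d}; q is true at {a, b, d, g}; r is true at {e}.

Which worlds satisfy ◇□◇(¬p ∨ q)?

a: successors {d, g}; □◇(¬p ∨ q) there: d:T, g:T. ✓
b: successors {g}; □◇(¬p ∨ q) there: g:T. ✓
d: no successors, so ◇□◇(¬p ∨ q) fails. ✗
e: successors {f}; □◇(¬p ∨ q) there: f:T. ✓
f: successors {e}; □◇(¬p ∨ q) there: e:T. ✓
g: successors {b, e, g}; □◇(¬p ∨ q) there: b:T, e:T, g:T. ✓

{a, b, e, f, g}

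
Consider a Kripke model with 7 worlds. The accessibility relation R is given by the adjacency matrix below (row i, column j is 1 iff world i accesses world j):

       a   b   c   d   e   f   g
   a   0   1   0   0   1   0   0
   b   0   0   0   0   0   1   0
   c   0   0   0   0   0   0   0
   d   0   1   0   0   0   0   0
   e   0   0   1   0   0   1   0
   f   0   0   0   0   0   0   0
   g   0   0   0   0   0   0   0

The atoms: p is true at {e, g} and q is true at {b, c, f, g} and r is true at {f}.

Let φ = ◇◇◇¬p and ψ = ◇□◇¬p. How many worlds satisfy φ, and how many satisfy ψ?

0 and 2

For ◇◇◇¬p:
a: successors {b, e}; ◇◇¬p there: b:F, e:F. ✗
b: successors {f}; ◇◇¬p there: f:F. ✗
c: no successors, so ◇◇◇¬p fails. ✗
d: successors {b}; ◇◇¬p there: b:F. ✗
e: successors {c, f}; ◇◇¬p there: c:F, f:F. ✗
f: no successors, so ◇◇◇¬p fails. ✗
g: no successors, so ◇◇◇¬p fails. ✗
— 0 worlds.
For ◇□◇¬p:
a: successors {b, e}; □◇¬p there: b:F, e:F. ✗
b: successors {f}; □◇¬p there: f:T. ✓
c: no successors, so ◇□◇¬p fails. ✗
d: successors {b}; □◇¬p there: b:F. ✗
e: successors {c, f}; □◇¬p there: c:T, f:T. ✓
f: no successors, so ◇□◇¬p fails. ✗
g: no successors, so ◇□◇¬p fails. ✗
— 2 worlds.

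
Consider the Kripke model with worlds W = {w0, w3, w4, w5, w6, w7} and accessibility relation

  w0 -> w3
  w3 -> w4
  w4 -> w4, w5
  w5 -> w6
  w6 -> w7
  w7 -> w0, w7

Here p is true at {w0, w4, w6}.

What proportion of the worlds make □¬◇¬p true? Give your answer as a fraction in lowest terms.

1/6

w0: successors {w3}; ¬◇¬p there: w3:T. ✓
w3: successors {w4}; ¬◇¬p there: w4:F. ✗
w4: successors {w4, w5}; ¬◇¬p there: w4:F, w5:T. ✗
w5: successors {w6}; ¬◇¬p there: w6:F. ✗
w6: successors {w7}; ¬◇¬p there: w7:F. ✗
w7: successors {w0, w7}; ¬◇¬p there: w0:F, w7:F. ✗
That's 1 of 6 worlds, so 1/6.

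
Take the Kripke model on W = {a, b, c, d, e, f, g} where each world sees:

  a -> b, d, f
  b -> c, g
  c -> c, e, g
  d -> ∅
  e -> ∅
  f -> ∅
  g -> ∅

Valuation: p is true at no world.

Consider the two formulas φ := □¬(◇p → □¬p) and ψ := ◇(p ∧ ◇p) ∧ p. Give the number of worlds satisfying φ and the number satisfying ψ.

4 and 0

For □¬(◇p → □¬p):
a: successors {b, d, f}; ¬(◇p → □¬p) there: b:F, d:F, f:F. ✗
b: successors {c, g}; ¬(◇p → □¬p) there: c:F, g:F. ✗
c: successors {c, e, g}; ¬(◇p → □¬p) there: c:F, e:F, g:F. ✗
d: no successors, so □¬(◇p → □¬p) holds vacuously. ✓
e: no successors, so □¬(◇p → □¬p) holds vacuously. ✓
f: no successors, so □¬(◇p → □¬p) holds vacuously. ✓
g: no successors, so □¬(◇p → □¬p) holds vacuously. ✓
— 4 worlds.
For ◇(p ∧ ◇p) ∧ p:
a: ◇(p ∧ ◇p) is F, p is F. ✗
b: ◇(p ∧ ◇p) is F, p is F. ✗
c: ◇(p ∧ ◇p) is F, p is F. ✗
d: ◇(p ∧ ◇p) is F, p is F. ✗
e: ◇(p ∧ ◇p) is F, p is F. ✗
f: ◇(p ∧ ◇p) is F, p is F. ✗
g: ◇(p ∧ ◇p) is F, p is F. ✗
— 0 worlds.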